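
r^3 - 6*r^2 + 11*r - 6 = (r - 3)*(r - 2)*(r - 1)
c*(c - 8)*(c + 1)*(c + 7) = c^4 - 57*c^2 - 56*c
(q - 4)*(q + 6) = q^2 + 2*q - 24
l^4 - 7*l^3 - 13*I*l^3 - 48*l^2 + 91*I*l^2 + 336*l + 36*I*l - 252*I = (l - 7)*(l - 6*I)^2*(l - I)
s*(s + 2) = s^2 + 2*s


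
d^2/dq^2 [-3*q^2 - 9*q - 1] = -6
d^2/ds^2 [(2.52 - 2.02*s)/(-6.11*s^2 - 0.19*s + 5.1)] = ((30.0268 - 74.0532*s)*(6.11*s^2 + 0.19*s - 5.1) + (2.02*s - 2.52)*(12.22*s + 0.19)*(24.44*s + 0.38))/(6.11*s^2 + 0.19*s - 5.1)^3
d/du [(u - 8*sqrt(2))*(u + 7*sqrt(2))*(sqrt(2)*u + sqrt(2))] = 3*sqrt(2)*u^2 - 4*u + 2*sqrt(2)*u - 112*sqrt(2) - 2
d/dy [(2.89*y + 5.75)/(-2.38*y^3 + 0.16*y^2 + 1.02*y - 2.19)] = (13.7564*y^3 + 40.5926*y^2 - 1.84*y - 12.1941)/(5.6644*y^6 - 0.7616*y^5 - 4.8296*y^4 + 10.7508*y^3 + 0.3396*y^2 - 4.4676*y + 4.7961)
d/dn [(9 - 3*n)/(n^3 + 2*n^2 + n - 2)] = 3*(2*n^3 - 7*n^2 - 12*n - 1)/(n^6 + 4*n^5 + 6*n^4 - 7*n^2 - 4*n + 4)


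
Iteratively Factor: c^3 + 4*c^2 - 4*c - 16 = (c - 2)*(c^2 + 6*c + 8) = (c - 2)*(c + 4)*(c + 2)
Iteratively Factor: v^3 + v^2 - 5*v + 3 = (v + 3)*(v^2 - 2*v + 1) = (v - 1)*(v + 3)*(v - 1)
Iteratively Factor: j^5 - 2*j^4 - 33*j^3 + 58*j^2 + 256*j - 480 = (j + 4)*(j^4 - 6*j^3 - 9*j^2 + 94*j - 120) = (j + 4)^2*(j^3 - 10*j^2 + 31*j - 30) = (j - 3)*(j + 4)^2*(j^2 - 7*j + 10) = (j - 5)*(j - 3)*(j + 4)^2*(j - 2)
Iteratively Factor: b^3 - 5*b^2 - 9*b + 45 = (b - 3)*(b^2 - 2*b - 15) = (b - 3)*(b + 3)*(b - 5)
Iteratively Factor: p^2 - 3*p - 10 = (p - 5)*(p + 2)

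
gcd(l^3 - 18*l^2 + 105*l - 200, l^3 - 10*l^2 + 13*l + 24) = l - 8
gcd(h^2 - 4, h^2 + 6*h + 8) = h + 2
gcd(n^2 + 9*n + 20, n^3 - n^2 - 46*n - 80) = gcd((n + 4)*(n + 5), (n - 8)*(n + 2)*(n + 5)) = n + 5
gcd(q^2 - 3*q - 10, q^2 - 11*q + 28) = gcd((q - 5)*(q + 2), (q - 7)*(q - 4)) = 1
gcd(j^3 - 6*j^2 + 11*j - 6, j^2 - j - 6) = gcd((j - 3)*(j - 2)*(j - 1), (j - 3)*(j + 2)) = j - 3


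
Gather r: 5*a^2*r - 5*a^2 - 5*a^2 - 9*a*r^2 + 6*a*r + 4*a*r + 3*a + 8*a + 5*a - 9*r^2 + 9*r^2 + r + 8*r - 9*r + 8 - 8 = -10*a^2 - 9*a*r^2 + 16*a + r*(5*a^2 + 10*a)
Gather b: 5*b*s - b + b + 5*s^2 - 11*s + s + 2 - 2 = 5*b*s + 5*s^2 - 10*s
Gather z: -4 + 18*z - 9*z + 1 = 9*z - 3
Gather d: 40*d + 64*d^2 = 64*d^2 + 40*d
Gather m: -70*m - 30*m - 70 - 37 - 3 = -100*m - 110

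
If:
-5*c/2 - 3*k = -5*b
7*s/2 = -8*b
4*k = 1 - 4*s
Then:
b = -7*s/16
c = 13*s/40 - 3/10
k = 1/4 - s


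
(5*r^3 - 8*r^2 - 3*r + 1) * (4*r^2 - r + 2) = 20*r^5 - 37*r^4 + 6*r^3 - 9*r^2 - 7*r + 2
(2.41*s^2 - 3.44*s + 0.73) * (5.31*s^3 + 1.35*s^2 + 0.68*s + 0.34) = 12.7971*s^5 - 15.0129*s^4 + 0.8711*s^3 - 0.5343*s^2 - 0.6732*s + 0.2482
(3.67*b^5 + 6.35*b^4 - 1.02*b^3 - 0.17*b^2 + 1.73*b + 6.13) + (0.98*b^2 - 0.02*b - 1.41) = 3.67*b^5 + 6.35*b^4 - 1.02*b^3 + 0.81*b^2 + 1.71*b + 4.72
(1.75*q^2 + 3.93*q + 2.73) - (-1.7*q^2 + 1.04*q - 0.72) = 3.45*q^2 + 2.89*q + 3.45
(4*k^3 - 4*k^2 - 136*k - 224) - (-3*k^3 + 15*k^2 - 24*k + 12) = 7*k^3 - 19*k^2 - 112*k - 236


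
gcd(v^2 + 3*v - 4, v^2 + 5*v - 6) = v - 1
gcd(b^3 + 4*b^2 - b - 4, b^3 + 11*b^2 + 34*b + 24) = b^2 + 5*b + 4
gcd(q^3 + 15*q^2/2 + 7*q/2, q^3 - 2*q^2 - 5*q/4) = q^2 + q/2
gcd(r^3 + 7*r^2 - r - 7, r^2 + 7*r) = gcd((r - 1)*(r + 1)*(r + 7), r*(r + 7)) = r + 7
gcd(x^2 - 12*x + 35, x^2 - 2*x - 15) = x - 5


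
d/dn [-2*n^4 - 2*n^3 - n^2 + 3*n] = -8*n^3 - 6*n^2 - 2*n + 3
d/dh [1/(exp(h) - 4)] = -exp(h)/(exp(h) - 4)^2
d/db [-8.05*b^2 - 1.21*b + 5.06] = -16.1*b - 1.21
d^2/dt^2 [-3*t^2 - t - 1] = -6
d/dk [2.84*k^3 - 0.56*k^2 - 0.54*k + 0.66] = 8.52*k^2 - 1.12*k - 0.54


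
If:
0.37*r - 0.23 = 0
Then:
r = 0.62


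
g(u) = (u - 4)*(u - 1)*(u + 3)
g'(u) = (u - 4)*(u - 1) + (u - 4)*(u + 3) + (u - 1)*(u + 3)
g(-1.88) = 18.97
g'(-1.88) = 7.12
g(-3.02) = -0.56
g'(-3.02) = 28.44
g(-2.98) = 0.56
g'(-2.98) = 27.56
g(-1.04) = 20.15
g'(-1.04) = -3.60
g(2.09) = -10.60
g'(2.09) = -6.26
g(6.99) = 178.92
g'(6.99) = 107.62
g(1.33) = -3.82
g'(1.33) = -11.01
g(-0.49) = 16.79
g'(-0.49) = -8.32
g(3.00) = -12.00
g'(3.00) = 4.00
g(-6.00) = -210.00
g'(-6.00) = 121.00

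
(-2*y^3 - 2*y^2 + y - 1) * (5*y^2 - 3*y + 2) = -10*y^5 - 4*y^4 + 7*y^3 - 12*y^2 + 5*y - 2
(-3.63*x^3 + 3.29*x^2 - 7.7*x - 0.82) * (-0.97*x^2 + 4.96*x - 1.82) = 3.5211*x^5 - 21.1961*x^4 + 30.394*x^3 - 43.3844*x^2 + 9.9468*x + 1.4924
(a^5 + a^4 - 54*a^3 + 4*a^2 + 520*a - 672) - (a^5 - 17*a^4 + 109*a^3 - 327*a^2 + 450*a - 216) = 18*a^4 - 163*a^3 + 331*a^2 + 70*a - 456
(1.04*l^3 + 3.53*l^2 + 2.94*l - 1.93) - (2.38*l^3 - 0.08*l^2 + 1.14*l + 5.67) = -1.34*l^3 + 3.61*l^2 + 1.8*l - 7.6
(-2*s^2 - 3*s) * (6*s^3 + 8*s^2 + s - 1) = -12*s^5 - 34*s^4 - 26*s^3 - s^2 + 3*s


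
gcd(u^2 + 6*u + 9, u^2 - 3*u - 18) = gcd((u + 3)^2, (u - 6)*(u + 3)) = u + 3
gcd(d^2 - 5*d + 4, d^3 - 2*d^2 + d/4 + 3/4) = d - 1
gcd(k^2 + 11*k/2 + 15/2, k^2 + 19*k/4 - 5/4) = 1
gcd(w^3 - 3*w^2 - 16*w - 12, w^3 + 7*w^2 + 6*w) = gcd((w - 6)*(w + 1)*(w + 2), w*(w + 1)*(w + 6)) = w + 1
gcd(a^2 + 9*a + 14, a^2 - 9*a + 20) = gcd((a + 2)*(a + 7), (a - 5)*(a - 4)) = 1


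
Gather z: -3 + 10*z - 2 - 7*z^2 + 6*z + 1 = -7*z^2 + 16*z - 4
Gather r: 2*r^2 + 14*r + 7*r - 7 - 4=2*r^2 + 21*r - 11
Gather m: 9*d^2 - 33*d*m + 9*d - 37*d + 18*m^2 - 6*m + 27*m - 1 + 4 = 9*d^2 - 28*d + 18*m^2 + m*(21 - 33*d) + 3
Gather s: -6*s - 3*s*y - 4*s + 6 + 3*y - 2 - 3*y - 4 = s*(-3*y - 10)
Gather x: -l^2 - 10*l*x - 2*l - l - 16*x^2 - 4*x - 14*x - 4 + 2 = -l^2 - 3*l - 16*x^2 + x*(-10*l - 18) - 2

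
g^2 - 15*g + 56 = (g - 8)*(g - 7)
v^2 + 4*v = v*(v + 4)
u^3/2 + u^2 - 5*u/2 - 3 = (u/2 + 1/2)*(u - 2)*(u + 3)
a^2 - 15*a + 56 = (a - 8)*(a - 7)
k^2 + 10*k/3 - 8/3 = (k - 2/3)*(k + 4)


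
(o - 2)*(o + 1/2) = o^2 - 3*o/2 - 1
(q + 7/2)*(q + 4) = q^2 + 15*q/2 + 14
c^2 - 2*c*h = c*(c - 2*h)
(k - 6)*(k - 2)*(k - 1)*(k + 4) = k^4 - 5*k^3 - 16*k^2 + 68*k - 48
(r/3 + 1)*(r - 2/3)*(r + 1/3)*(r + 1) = r^4/3 + 11*r^3/9 + 13*r^2/27 - 17*r/27 - 2/9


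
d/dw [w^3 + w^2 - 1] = w*(3*w + 2)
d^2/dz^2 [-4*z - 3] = 0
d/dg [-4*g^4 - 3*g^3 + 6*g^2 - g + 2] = -16*g^3 - 9*g^2 + 12*g - 1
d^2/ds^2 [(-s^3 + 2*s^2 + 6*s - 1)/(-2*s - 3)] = 2*(4*s^3 + 18*s^2 + 27*s + 22)/(8*s^3 + 36*s^2 + 54*s + 27)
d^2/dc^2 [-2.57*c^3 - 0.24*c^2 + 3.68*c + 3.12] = -15.42*c - 0.48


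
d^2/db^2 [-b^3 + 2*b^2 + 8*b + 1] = 4 - 6*b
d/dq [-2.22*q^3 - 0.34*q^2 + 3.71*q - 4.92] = -6.66*q^2 - 0.68*q + 3.71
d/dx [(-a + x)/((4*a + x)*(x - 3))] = ((a - x)*(4*a + x) + (a - x)*(x - 3) + (4*a + x)*(x - 3))/((4*a + x)^2*(x - 3)^2)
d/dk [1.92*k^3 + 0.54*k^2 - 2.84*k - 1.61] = 5.76*k^2 + 1.08*k - 2.84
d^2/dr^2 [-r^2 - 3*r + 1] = -2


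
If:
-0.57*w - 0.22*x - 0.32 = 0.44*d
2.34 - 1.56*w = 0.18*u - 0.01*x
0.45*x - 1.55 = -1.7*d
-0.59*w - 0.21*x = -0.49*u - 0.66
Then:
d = 5.91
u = -6.84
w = 2.17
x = -18.90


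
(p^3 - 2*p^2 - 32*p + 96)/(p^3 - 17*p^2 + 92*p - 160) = (p^2 + 2*p - 24)/(p^2 - 13*p + 40)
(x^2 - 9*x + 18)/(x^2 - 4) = (x^2 - 9*x + 18)/(x^2 - 4)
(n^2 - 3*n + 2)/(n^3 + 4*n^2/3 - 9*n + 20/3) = 3*(n - 2)/(3*n^2 + 7*n - 20)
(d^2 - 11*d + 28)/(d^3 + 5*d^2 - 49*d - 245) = (d - 4)/(d^2 + 12*d + 35)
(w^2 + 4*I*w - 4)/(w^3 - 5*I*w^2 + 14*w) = (w + 2*I)/(w*(w - 7*I))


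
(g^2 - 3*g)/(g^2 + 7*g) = (g - 3)/(g + 7)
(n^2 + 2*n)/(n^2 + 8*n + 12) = n/(n + 6)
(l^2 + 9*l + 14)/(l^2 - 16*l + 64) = (l^2 + 9*l + 14)/(l^2 - 16*l + 64)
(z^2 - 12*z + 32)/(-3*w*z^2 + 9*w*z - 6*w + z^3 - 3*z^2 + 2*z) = (-z^2 + 12*z - 32)/(3*w*z^2 - 9*w*z + 6*w - z^3 + 3*z^2 - 2*z)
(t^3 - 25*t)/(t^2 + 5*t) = t - 5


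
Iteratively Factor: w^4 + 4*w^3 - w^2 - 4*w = (w - 1)*(w^3 + 5*w^2 + 4*w) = (w - 1)*(w + 1)*(w^2 + 4*w) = w*(w - 1)*(w + 1)*(w + 4)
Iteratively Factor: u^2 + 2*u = (u)*(u + 2)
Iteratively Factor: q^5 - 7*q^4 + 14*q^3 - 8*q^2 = (q)*(q^4 - 7*q^3 + 14*q^2 - 8*q) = q*(q - 2)*(q^3 - 5*q^2 + 4*q) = q*(q - 2)*(q - 1)*(q^2 - 4*q) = q^2*(q - 2)*(q - 1)*(q - 4)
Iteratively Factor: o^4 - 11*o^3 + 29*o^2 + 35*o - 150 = (o - 5)*(o^3 - 6*o^2 - o + 30) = (o - 5)*(o - 3)*(o^2 - 3*o - 10) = (o - 5)^2*(o - 3)*(o + 2)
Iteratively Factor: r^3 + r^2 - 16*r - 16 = (r + 1)*(r^2 - 16) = (r + 1)*(r + 4)*(r - 4)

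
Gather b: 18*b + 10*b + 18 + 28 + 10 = 28*b + 56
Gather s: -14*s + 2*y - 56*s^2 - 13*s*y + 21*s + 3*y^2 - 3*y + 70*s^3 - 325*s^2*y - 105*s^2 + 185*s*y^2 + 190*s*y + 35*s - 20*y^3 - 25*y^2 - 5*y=70*s^3 + s^2*(-325*y - 161) + s*(185*y^2 + 177*y + 42) - 20*y^3 - 22*y^2 - 6*y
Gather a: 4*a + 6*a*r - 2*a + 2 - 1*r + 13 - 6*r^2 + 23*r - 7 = a*(6*r + 2) - 6*r^2 + 22*r + 8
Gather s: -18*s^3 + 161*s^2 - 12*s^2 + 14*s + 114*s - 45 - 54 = -18*s^3 + 149*s^2 + 128*s - 99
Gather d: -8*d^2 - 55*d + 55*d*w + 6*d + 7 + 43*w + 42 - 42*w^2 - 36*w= -8*d^2 + d*(55*w - 49) - 42*w^2 + 7*w + 49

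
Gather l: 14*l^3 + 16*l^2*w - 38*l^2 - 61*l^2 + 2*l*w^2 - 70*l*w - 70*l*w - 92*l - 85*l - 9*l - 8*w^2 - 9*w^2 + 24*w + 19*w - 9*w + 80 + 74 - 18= 14*l^3 + l^2*(16*w - 99) + l*(2*w^2 - 140*w - 186) - 17*w^2 + 34*w + 136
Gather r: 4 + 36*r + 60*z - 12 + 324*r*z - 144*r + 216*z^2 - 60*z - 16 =r*(324*z - 108) + 216*z^2 - 24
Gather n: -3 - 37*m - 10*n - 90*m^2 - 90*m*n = -90*m^2 - 37*m + n*(-90*m - 10) - 3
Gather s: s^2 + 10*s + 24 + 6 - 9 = s^2 + 10*s + 21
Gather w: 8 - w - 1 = 7 - w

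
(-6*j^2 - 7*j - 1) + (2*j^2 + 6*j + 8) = -4*j^2 - j + 7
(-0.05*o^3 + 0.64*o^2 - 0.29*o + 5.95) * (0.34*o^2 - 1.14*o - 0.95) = -0.017*o^5 + 0.2746*o^4 - 0.7807*o^3 + 1.7456*o^2 - 6.5075*o - 5.6525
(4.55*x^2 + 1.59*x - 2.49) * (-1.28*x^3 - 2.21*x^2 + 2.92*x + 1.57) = -5.824*x^5 - 12.0907*x^4 + 12.9593*x^3 + 17.2892*x^2 - 4.7745*x - 3.9093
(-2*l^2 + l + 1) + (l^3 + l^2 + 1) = l^3 - l^2 + l + 2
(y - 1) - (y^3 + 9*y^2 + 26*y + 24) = -y^3 - 9*y^2 - 25*y - 25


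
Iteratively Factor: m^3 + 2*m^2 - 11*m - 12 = (m + 4)*(m^2 - 2*m - 3) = (m + 1)*(m + 4)*(m - 3)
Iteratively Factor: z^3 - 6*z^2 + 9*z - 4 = (z - 1)*(z^2 - 5*z + 4) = (z - 1)^2*(z - 4)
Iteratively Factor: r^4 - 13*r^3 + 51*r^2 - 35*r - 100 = (r - 4)*(r^3 - 9*r^2 + 15*r + 25) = (r - 4)*(r + 1)*(r^2 - 10*r + 25) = (r - 5)*(r - 4)*(r + 1)*(r - 5)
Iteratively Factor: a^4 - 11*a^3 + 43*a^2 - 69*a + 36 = (a - 3)*(a^3 - 8*a^2 + 19*a - 12) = (a - 3)*(a - 1)*(a^2 - 7*a + 12) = (a - 4)*(a - 3)*(a - 1)*(a - 3)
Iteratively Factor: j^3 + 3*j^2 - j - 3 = (j + 3)*(j^2 - 1) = (j + 1)*(j + 3)*(j - 1)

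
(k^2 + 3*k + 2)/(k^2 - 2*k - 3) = (k + 2)/(k - 3)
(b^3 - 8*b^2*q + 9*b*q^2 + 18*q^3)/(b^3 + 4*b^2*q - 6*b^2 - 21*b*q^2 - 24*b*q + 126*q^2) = (b^2 - 5*b*q - 6*q^2)/(b^2 + 7*b*q - 6*b - 42*q)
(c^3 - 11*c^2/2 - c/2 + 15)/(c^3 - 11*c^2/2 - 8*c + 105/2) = (2*c^2 - c - 6)/(2*c^2 - c - 21)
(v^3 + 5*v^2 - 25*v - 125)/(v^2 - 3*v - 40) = (v^2 - 25)/(v - 8)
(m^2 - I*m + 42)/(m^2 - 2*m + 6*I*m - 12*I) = (m - 7*I)/(m - 2)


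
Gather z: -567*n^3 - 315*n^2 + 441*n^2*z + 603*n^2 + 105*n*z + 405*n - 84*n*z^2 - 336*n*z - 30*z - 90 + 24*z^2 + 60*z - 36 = -567*n^3 + 288*n^2 + 405*n + z^2*(24 - 84*n) + z*(441*n^2 - 231*n + 30) - 126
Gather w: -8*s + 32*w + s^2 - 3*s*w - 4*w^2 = s^2 - 8*s - 4*w^2 + w*(32 - 3*s)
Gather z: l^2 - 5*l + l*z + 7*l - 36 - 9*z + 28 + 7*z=l^2 + 2*l + z*(l - 2) - 8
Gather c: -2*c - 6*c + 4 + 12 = 16 - 8*c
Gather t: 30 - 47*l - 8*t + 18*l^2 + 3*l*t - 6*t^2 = 18*l^2 - 47*l - 6*t^2 + t*(3*l - 8) + 30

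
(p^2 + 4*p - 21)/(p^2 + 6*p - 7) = (p - 3)/(p - 1)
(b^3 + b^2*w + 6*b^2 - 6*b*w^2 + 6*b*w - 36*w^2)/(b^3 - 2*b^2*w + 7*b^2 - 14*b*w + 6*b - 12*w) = (b + 3*w)/(b + 1)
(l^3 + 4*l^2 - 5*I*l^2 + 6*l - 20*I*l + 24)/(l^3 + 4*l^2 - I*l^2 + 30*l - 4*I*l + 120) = (l + I)/(l + 5*I)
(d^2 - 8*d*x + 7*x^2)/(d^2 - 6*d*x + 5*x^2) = (-d + 7*x)/(-d + 5*x)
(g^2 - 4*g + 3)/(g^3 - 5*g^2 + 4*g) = (g - 3)/(g*(g - 4))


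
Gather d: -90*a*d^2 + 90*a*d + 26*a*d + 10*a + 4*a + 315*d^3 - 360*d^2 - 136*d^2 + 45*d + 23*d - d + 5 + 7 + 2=14*a + 315*d^3 + d^2*(-90*a - 496) + d*(116*a + 67) + 14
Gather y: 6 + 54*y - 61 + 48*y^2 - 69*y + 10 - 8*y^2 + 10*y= 40*y^2 - 5*y - 45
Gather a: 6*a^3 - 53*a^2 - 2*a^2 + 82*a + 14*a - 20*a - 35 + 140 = 6*a^3 - 55*a^2 + 76*a + 105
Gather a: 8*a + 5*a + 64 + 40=13*a + 104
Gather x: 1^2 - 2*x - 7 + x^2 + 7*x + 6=x^2 + 5*x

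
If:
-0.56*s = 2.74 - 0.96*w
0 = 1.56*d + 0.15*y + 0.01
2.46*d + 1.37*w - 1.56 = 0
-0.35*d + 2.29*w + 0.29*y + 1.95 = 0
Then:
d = 0.61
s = -4.81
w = 0.05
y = -6.38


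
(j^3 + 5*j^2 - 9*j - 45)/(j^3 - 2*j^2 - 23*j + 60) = (j + 3)/(j - 4)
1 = 1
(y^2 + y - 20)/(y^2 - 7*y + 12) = (y + 5)/(y - 3)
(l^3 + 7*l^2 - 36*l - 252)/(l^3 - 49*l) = (l^2 - 36)/(l*(l - 7))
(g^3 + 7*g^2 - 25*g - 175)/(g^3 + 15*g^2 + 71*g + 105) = (g - 5)/(g + 3)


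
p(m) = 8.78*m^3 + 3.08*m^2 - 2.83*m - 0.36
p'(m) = 26.34*m^2 + 6.16*m - 2.83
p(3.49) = 400.50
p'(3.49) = 339.49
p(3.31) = 342.42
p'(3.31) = 306.14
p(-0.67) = 0.28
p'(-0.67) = 4.87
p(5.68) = 1691.87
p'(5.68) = 881.95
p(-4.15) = -563.11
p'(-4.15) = 425.25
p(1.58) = 37.49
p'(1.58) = 72.66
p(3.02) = 261.02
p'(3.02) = 256.00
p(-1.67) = -27.94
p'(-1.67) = 60.34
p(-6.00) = -1768.98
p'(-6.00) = 908.45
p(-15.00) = -28897.41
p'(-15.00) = 5831.27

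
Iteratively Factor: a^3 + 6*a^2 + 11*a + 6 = (a + 2)*(a^2 + 4*a + 3) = (a + 1)*(a + 2)*(a + 3)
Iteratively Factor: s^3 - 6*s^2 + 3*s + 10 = (s - 5)*(s^2 - s - 2) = (s - 5)*(s + 1)*(s - 2)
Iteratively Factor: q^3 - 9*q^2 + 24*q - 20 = (q - 2)*(q^2 - 7*q + 10) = (q - 2)^2*(q - 5)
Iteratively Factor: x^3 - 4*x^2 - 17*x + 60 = (x + 4)*(x^2 - 8*x + 15) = (x - 3)*(x + 4)*(x - 5)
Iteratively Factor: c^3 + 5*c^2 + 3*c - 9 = (c + 3)*(c^2 + 2*c - 3) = (c - 1)*(c + 3)*(c + 3)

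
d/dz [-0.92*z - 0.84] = -0.920000000000000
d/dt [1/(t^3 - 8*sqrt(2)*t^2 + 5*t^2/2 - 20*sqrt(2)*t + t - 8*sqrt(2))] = 4*(-3*t^2 - 5*t + 16*sqrt(2)*t - 1 + 20*sqrt(2))/(2*t^3 - 16*sqrt(2)*t^2 + 5*t^2 - 40*sqrt(2)*t + 2*t - 16*sqrt(2))^2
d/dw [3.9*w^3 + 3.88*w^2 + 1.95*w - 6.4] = 11.7*w^2 + 7.76*w + 1.95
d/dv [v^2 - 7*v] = 2*v - 7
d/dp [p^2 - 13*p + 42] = 2*p - 13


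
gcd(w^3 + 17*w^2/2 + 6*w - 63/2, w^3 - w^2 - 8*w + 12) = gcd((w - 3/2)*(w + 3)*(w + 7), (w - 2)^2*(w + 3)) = w + 3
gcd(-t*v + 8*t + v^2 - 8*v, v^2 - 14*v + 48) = v - 8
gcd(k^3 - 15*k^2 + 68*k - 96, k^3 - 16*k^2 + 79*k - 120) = k^2 - 11*k + 24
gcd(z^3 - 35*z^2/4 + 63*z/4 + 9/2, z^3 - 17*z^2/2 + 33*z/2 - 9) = z - 6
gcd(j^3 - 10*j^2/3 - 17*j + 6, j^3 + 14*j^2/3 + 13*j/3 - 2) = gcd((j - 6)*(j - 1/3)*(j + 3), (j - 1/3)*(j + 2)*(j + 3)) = j^2 + 8*j/3 - 1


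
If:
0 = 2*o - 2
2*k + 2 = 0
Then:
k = -1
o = 1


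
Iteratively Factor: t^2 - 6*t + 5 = (t - 1)*(t - 5)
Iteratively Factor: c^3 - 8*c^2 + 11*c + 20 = (c - 4)*(c^2 - 4*c - 5) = (c - 5)*(c - 4)*(c + 1)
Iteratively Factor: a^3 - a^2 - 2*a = (a)*(a^2 - a - 2) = a*(a + 1)*(a - 2)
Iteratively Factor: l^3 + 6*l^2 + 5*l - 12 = (l + 3)*(l^2 + 3*l - 4) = (l - 1)*(l + 3)*(l + 4)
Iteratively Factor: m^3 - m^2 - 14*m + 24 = (m - 3)*(m^2 + 2*m - 8) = (m - 3)*(m - 2)*(m + 4)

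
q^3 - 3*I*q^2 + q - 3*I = (q - 3*I)*(q - I)*(q + I)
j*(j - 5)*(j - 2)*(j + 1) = j^4 - 6*j^3 + 3*j^2 + 10*j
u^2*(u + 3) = u^3 + 3*u^2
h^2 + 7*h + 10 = (h + 2)*(h + 5)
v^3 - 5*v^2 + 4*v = v*(v - 4)*(v - 1)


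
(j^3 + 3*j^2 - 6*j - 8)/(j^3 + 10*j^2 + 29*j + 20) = (j - 2)/(j + 5)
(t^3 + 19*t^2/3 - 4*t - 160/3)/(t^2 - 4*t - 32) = (3*t^2 + 7*t - 40)/(3*(t - 8))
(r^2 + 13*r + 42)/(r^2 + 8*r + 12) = (r + 7)/(r + 2)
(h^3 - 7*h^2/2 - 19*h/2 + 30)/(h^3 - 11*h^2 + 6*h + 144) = (h^2 - 13*h/2 + 10)/(h^2 - 14*h + 48)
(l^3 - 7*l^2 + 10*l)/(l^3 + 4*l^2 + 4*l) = (l^2 - 7*l + 10)/(l^2 + 4*l + 4)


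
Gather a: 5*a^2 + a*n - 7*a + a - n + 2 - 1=5*a^2 + a*(n - 6) - n + 1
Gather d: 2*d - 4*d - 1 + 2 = 1 - 2*d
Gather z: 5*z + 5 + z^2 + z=z^2 + 6*z + 5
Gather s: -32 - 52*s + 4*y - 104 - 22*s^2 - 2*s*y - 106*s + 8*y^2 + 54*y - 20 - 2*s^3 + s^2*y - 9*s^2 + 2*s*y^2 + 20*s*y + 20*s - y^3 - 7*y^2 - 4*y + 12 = -2*s^3 + s^2*(y - 31) + s*(2*y^2 + 18*y - 138) - y^3 + y^2 + 54*y - 144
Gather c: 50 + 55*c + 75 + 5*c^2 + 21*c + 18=5*c^2 + 76*c + 143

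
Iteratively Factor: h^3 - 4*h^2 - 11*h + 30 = (h - 2)*(h^2 - 2*h - 15) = (h - 5)*(h - 2)*(h + 3)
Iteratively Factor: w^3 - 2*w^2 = (w)*(w^2 - 2*w) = w^2*(w - 2)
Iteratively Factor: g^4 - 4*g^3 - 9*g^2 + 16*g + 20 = (g + 2)*(g^3 - 6*g^2 + 3*g + 10) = (g - 5)*(g + 2)*(g^2 - g - 2) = (g - 5)*(g + 1)*(g + 2)*(g - 2)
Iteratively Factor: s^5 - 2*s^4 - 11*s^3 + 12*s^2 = (s)*(s^4 - 2*s^3 - 11*s^2 + 12*s) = s^2*(s^3 - 2*s^2 - 11*s + 12) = s^2*(s - 1)*(s^2 - s - 12) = s^2*(s - 4)*(s - 1)*(s + 3)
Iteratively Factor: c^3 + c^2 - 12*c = (c + 4)*(c^2 - 3*c) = c*(c + 4)*(c - 3)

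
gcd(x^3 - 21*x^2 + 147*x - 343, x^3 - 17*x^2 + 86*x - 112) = x - 7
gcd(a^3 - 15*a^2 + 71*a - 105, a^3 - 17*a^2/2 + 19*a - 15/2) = a^2 - 8*a + 15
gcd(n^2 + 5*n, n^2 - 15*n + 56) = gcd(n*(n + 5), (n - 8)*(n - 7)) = 1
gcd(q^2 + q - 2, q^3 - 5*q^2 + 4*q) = q - 1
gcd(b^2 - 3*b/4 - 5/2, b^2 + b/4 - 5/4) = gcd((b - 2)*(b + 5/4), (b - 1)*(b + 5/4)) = b + 5/4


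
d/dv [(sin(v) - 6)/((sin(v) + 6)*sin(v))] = (-cos(v) + 12/tan(v) + 36*cos(v)/sin(v)^2)/(sin(v) + 6)^2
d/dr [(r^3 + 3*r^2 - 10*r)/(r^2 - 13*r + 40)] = (r^4 - 26*r^3 + 91*r^2 + 240*r - 400)/(r^4 - 26*r^3 + 249*r^2 - 1040*r + 1600)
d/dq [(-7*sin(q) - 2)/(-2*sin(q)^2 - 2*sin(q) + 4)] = (-4*sin(q) + 7*cos(q)^2 - 23)*cos(q)/(2*(sin(q)^2 + sin(q) - 2)^2)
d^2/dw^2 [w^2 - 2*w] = 2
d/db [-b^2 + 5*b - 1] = 5 - 2*b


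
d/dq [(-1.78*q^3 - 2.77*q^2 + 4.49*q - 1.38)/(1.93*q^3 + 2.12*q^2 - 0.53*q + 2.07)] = (1.77635683940025e-15*q^5 + 1.5725*q^4 - 15.4446*q^3 - 11.1143*q^2 - 5.6166*q + 8.5629)/(3.7249*q^6 + 8.1832*q^5 + 2.4486*q^4 + 5.743*q^3 + 9.0577*q^2 - 2.1942*q + 4.2849)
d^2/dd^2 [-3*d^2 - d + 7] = -6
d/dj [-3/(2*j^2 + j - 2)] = 3*(4*j + 1)/(2*j^2 + j - 2)^2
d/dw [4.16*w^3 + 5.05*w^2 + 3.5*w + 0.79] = 12.48*w^2 + 10.1*w + 3.5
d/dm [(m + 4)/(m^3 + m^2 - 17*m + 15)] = (m^3 + m^2 - 17*m - (m + 4)*(3*m^2 + 2*m - 17) + 15)/(m^3 + m^2 - 17*m + 15)^2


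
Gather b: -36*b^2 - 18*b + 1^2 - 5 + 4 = -36*b^2 - 18*b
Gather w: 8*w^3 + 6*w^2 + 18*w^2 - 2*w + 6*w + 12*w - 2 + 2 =8*w^3 + 24*w^2 + 16*w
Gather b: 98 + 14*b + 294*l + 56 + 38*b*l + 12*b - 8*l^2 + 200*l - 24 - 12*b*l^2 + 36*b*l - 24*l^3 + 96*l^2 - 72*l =b*(-12*l^2 + 74*l + 26) - 24*l^3 + 88*l^2 + 422*l + 130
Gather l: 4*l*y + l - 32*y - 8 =l*(4*y + 1) - 32*y - 8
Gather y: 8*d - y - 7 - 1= 8*d - y - 8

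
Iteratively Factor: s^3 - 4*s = (s)*(s^2 - 4) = s*(s + 2)*(s - 2)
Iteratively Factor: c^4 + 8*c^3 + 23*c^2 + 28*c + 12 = (c + 1)*(c^3 + 7*c^2 + 16*c + 12) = (c + 1)*(c + 2)*(c^2 + 5*c + 6) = (c + 1)*(c + 2)^2*(c + 3)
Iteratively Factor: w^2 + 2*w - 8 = (w - 2)*(w + 4)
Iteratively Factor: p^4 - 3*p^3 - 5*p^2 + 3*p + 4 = (p + 1)*(p^3 - 4*p^2 - p + 4) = (p - 4)*(p + 1)*(p^2 - 1) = (p - 4)*(p + 1)^2*(p - 1)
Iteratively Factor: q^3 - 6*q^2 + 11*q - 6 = (q - 3)*(q^2 - 3*q + 2) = (q - 3)*(q - 2)*(q - 1)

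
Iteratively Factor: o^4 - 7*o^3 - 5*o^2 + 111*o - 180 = (o - 3)*(o^3 - 4*o^2 - 17*o + 60) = (o - 3)*(o + 4)*(o^2 - 8*o + 15) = (o - 3)^2*(o + 4)*(o - 5)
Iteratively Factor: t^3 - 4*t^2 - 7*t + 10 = (t + 2)*(t^2 - 6*t + 5) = (t - 5)*(t + 2)*(t - 1)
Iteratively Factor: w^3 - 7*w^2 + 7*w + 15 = (w + 1)*(w^2 - 8*w + 15) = (w - 5)*(w + 1)*(w - 3)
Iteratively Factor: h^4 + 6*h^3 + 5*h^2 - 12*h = (h)*(h^3 + 6*h^2 + 5*h - 12) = h*(h - 1)*(h^2 + 7*h + 12) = h*(h - 1)*(h + 4)*(h + 3)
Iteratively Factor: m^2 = (m)*(m)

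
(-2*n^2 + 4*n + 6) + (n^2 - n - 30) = -n^2 + 3*n - 24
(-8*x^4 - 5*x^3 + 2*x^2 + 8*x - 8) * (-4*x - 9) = 32*x^5 + 92*x^4 + 37*x^3 - 50*x^2 - 40*x + 72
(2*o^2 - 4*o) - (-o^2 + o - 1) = 3*o^2 - 5*o + 1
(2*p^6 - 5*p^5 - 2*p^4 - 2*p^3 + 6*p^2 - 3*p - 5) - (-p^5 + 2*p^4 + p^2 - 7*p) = 2*p^6 - 4*p^5 - 4*p^4 - 2*p^3 + 5*p^2 + 4*p - 5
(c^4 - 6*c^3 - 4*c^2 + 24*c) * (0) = 0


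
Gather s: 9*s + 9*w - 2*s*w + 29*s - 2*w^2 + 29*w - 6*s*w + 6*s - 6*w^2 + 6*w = s*(44 - 8*w) - 8*w^2 + 44*w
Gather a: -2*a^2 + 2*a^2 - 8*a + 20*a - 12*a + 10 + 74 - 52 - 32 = 0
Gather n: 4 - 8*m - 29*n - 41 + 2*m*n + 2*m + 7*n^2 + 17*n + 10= -6*m + 7*n^2 + n*(2*m - 12) - 27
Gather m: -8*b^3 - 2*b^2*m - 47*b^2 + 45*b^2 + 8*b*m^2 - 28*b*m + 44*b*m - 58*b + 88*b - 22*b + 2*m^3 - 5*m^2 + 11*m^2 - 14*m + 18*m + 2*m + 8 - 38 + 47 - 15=-8*b^3 - 2*b^2 + 8*b + 2*m^3 + m^2*(8*b + 6) + m*(-2*b^2 + 16*b + 6) + 2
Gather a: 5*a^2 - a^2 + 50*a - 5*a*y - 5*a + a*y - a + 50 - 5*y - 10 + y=4*a^2 + a*(44 - 4*y) - 4*y + 40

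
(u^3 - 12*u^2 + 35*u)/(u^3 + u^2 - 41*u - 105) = u*(u - 5)/(u^2 + 8*u + 15)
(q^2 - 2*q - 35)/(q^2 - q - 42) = (q + 5)/(q + 6)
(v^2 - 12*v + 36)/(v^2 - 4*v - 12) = (v - 6)/(v + 2)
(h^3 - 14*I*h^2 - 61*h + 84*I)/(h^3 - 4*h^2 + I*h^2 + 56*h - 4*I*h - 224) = (h^2 - 7*I*h - 12)/(h^2 + h*(-4 + 8*I) - 32*I)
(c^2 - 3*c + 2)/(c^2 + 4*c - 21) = (c^2 - 3*c + 2)/(c^2 + 4*c - 21)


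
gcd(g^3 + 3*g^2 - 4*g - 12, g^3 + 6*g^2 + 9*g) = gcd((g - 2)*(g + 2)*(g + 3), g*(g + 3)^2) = g + 3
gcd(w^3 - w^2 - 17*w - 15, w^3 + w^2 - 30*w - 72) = w + 3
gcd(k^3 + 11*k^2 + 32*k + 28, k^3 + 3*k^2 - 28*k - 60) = k + 2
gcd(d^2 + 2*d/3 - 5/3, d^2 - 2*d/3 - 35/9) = d + 5/3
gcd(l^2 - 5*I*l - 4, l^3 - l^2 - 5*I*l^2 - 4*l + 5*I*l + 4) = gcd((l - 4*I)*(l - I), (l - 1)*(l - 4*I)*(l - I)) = l^2 - 5*I*l - 4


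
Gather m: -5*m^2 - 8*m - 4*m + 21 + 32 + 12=-5*m^2 - 12*m + 65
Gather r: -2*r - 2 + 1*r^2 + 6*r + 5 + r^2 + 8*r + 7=2*r^2 + 12*r + 10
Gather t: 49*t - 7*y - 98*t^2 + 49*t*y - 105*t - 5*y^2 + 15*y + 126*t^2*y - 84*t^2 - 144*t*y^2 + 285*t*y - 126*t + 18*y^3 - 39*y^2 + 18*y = t^2*(126*y - 182) + t*(-144*y^2 + 334*y - 182) + 18*y^3 - 44*y^2 + 26*y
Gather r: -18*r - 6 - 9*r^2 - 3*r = -9*r^2 - 21*r - 6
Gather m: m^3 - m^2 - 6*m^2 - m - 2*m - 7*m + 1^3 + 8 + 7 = m^3 - 7*m^2 - 10*m + 16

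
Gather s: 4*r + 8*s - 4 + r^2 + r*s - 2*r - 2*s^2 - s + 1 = r^2 + 2*r - 2*s^2 + s*(r + 7) - 3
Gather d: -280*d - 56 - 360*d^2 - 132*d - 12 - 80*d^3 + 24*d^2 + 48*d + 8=-80*d^3 - 336*d^2 - 364*d - 60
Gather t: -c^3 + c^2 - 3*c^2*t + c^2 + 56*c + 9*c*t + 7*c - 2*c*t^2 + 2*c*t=-c^3 + 2*c^2 - 2*c*t^2 + 63*c + t*(-3*c^2 + 11*c)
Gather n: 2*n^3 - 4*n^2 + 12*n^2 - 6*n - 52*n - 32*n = 2*n^3 + 8*n^2 - 90*n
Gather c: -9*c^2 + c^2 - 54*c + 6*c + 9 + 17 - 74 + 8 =-8*c^2 - 48*c - 40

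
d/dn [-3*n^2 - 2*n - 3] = -6*n - 2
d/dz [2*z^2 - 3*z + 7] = 4*z - 3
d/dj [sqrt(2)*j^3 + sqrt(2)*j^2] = sqrt(2)*j*(3*j + 2)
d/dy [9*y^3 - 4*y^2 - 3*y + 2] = 27*y^2 - 8*y - 3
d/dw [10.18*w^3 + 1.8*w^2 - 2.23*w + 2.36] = 30.54*w^2 + 3.6*w - 2.23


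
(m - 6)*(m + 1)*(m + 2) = m^3 - 3*m^2 - 16*m - 12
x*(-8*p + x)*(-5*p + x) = 40*p^2*x - 13*p*x^2 + x^3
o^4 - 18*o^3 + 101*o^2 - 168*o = o*(o - 8)*(o - 7)*(o - 3)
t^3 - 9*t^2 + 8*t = t*(t - 8)*(t - 1)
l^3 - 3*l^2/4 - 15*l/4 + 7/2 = (l - 7/4)*(l - 1)*(l + 2)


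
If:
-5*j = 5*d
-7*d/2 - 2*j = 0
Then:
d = 0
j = 0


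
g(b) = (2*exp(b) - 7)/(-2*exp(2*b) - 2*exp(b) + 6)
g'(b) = (2*exp(b) - 7)*(4*exp(2*b) + 2*exp(b))/(-2*exp(2*b) - 2*exp(b) + 6)^2 + 2*exp(b)/(-2*exp(2*b) - 2*exp(b) + 6) = ((2*exp(b) - 7)*(2*exp(b) + 1)/2 - exp(2*b) - exp(b) + 3)*exp(b)/(exp(2*b) + exp(b) - 3)^2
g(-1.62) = -1.20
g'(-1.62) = -0.05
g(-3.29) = -1.17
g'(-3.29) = -0.00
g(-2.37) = -1.18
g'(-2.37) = -0.01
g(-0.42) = -1.49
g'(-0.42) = -0.84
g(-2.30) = -1.18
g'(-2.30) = -0.01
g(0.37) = 3.77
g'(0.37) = -41.82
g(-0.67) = -1.34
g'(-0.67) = -0.39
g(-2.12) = -1.18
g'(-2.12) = -0.02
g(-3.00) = -1.17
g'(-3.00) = 0.00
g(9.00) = 0.00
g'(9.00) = 0.00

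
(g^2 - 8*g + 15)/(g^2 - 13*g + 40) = (g - 3)/(g - 8)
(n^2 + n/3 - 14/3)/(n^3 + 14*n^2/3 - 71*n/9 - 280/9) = 3*(n - 2)/(3*n^2 + 7*n - 40)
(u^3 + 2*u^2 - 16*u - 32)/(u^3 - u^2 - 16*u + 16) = (u + 2)/(u - 1)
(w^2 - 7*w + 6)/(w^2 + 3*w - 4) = (w - 6)/(w + 4)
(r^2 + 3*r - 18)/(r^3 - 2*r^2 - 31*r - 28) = (-r^2 - 3*r + 18)/(-r^3 + 2*r^2 + 31*r + 28)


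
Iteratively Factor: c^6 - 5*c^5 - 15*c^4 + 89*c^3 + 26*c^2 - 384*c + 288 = (c - 4)*(c^5 - c^4 - 19*c^3 + 13*c^2 + 78*c - 72) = (c - 4)*(c + 3)*(c^4 - 4*c^3 - 7*c^2 + 34*c - 24) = (c - 4)*(c - 1)*(c + 3)*(c^3 - 3*c^2 - 10*c + 24) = (c - 4)*(c - 1)*(c + 3)^2*(c^2 - 6*c + 8) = (c - 4)^2*(c - 1)*(c + 3)^2*(c - 2)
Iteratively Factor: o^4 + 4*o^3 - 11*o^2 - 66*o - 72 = (o + 3)*(o^3 + o^2 - 14*o - 24) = (o - 4)*(o + 3)*(o^2 + 5*o + 6) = (o - 4)*(o + 3)^2*(o + 2)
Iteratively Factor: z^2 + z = (z)*(z + 1)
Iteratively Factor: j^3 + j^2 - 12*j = (j)*(j^2 + j - 12) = j*(j + 4)*(j - 3)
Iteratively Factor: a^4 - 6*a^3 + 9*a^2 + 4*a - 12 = (a - 2)*(a^3 - 4*a^2 + a + 6) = (a - 2)*(a + 1)*(a^2 - 5*a + 6) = (a - 3)*(a - 2)*(a + 1)*(a - 2)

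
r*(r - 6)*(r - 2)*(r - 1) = r^4 - 9*r^3 + 20*r^2 - 12*r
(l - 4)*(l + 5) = l^2 + l - 20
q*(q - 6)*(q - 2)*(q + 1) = q^4 - 7*q^3 + 4*q^2 + 12*q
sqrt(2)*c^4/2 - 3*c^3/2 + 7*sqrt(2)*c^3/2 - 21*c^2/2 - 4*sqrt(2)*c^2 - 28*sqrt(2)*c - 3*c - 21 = (c + 7)*(c - 3*sqrt(2))*(c + sqrt(2))*(sqrt(2)*c/2 + 1/2)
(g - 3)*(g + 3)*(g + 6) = g^3 + 6*g^2 - 9*g - 54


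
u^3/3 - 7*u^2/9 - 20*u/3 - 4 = (u/3 + 1)*(u - 6)*(u + 2/3)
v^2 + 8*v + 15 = (v + 3)*(v + 5)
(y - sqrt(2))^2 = y^2 - 2*sqrt(2)*y + 2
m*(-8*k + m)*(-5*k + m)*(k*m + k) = 40*k^3*m^2 + 40*k^3*m - 13*k^2*m^3 - 13*k^2*m^2 + k*m^4 + k*m^3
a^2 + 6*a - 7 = (a - 1)*(a + 7)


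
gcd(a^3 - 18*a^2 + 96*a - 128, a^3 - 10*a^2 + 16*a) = a^2 - 10*a + 16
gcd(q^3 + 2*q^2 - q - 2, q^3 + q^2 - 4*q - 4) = q^2 + 3*q + 2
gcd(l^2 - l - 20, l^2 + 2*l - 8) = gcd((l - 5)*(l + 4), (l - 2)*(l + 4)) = l + 4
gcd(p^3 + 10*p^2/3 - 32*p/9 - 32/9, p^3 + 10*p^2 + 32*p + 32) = p + 4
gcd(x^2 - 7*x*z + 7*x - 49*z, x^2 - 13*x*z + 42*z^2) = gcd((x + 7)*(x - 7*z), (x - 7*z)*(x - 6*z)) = x - 7*z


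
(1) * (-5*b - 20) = -5*b - 20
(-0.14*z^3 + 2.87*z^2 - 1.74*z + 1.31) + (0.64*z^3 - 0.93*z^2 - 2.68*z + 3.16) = 0.5*z^3 + 1.94*z^2 - 4.42*z + 4.47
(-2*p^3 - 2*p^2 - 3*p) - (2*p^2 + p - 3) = -2*p^3 - 4*p^2 - 4*p + 3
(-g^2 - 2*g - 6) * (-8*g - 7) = 8*g^3 + 23*g^2 + 62*g + 42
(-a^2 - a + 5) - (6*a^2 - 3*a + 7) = -7*a^2 + 2*a - 2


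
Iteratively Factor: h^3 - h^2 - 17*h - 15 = (h + 1)*(h^2 - 2*h - 15) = (h + 1)*(h + 3)*(h - 5)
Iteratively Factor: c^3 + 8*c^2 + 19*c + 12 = (c + 4)*(c^2 + 4*c + 3) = (c + 3)*(c + 4)*(c + 1)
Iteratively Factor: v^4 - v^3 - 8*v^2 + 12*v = (v - 2)*(v^3 + v^2 - 6*v) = (v - 2)^2*(v^2 + 3*v) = (v - 2)^2*(v + 3)*(v)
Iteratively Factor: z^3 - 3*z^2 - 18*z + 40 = (z - 2)*(z^2 - z - 20) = (z - 2)*(z + 4)*(z - 5)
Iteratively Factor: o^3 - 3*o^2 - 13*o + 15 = (o + 3)*(o^2 - 6*o + 5) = (o - 5)*(o + 3)*(o - 1)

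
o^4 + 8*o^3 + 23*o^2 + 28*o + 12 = (o + 1)*(o + 2)^2*(o + 3)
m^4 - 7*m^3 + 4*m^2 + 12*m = m*(m - 6)*(m - 2)*(m + 1)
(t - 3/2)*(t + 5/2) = t^2 + t - 15/4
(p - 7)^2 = p^2 - 14*p + 49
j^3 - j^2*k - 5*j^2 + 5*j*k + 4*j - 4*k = (j - 4)*(j - 1)*(j - k)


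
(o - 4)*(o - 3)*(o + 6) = o^3 - o^2 - 30*o + 72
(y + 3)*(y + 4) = y^2 + 7*y + 12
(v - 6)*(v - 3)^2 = v^3 - 12*v^2 + 45*v - 54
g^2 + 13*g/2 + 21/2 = (g + 3)*(g + 7/2)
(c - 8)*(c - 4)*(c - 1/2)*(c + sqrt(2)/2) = c^4 - 25*c^3/2 + sqrt(2)*c^3/2 - 25*sqrt(2)*c^2/4 + 38*c^2 - 16*c + 19*sqrt(2)*c - 8*sqrt(2)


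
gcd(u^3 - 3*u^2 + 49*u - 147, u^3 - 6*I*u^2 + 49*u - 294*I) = u^2 + 49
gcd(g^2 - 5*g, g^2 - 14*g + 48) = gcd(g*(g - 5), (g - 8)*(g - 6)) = 1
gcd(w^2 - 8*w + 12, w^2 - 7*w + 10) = w - 2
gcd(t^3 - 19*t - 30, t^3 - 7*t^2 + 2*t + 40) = t^2 - 3*t - 10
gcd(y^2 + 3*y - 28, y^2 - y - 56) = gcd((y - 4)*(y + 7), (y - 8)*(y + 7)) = y + 7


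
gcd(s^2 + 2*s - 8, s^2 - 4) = s - 2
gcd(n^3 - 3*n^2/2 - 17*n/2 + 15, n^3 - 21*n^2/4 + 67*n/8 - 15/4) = n^2 - 9*n/2 + 5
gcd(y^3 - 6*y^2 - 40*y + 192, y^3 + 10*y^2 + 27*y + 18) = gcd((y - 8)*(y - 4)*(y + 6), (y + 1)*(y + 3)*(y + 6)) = y + 6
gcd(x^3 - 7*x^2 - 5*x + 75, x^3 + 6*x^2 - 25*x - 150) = x - 5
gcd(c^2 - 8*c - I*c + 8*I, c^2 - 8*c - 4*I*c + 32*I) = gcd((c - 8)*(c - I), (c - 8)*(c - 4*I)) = c - 8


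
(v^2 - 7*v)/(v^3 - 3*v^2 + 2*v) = (v - 7)/(v^2 - 3*v + 2)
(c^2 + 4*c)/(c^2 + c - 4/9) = 9*c*(c + 4)/(9*c^2 + 9*c - 4)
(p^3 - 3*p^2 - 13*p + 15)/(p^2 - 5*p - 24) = (p^2 - 6*p + 5)/(p - 8)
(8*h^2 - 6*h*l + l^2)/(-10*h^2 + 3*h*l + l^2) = (-4*h + l)/(5*h + l)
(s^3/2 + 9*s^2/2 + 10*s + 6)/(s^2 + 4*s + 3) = (s^2 + 8*s + 12)/(2*(s + 3))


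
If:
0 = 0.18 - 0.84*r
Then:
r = 0.21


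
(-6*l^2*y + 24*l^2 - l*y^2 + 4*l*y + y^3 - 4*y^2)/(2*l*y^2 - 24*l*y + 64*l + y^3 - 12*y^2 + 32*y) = (-3*l + y)/(y - 8)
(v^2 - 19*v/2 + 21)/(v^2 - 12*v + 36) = (v - 7/2)/(v - 6)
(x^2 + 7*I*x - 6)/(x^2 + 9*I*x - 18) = (x + I)/(x + 3*I)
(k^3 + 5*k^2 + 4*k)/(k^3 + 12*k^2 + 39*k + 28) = k/(k + 7)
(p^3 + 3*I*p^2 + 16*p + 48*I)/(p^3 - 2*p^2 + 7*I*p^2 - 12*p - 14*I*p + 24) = (p - 4*I)/(p - 2)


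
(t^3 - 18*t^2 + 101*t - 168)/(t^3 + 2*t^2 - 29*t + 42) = (t^2 - 15*t + 56)/(t^2 + 5*t - 14)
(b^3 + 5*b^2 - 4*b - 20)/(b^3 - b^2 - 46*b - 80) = (b - 2)/(b - 8)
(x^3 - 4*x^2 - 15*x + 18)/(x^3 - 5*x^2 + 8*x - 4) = (x^2 - 3*x - 18)/(x^2 - 4*x + 4)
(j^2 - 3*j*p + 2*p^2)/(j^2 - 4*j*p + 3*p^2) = (-j + 2*p)/(-j + 3*p)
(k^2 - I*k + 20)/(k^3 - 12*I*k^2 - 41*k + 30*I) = (k + 4*I)/(k^2 - 7*I*k - 6)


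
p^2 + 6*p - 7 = (p - 1)*(p + 7)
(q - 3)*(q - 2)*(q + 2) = q^3 - 3*q^2 - 4*q + 12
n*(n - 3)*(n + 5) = n^3 + 2*n^2 - 15*n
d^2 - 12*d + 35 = (d - 7)*(d - 5)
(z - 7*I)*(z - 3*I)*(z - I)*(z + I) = z^4 - 10*I*z^3 - 20*z^2 - 10*I*z - 21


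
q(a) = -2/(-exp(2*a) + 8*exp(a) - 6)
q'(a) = -2*(2*exp(2*a) - 8*exp(a))/(-exp(2*a) + 8*exp(a) - 6)^2 = 4*(4 - exp(a))*exp(a)/(exp(2*a) - 8*exp(a) + 6)^2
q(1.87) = -0.53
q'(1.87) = -4.45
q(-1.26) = 0.52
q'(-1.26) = 0.29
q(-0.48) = 1.40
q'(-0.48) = 4.08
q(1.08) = -0.23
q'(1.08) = 0.16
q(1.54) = -0.21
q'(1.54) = -0.14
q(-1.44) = 0.48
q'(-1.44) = 0.21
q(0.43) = -0.51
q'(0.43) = 0.98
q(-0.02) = -2.27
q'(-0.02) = 15.26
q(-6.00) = 0.33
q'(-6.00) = 0.00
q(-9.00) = 0.33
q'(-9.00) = 0.00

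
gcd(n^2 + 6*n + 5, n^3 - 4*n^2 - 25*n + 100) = n + 5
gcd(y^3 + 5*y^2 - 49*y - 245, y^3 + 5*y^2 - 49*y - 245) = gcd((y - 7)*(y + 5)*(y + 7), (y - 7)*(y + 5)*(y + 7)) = y^3 + 5*y^2 - 49*y - 245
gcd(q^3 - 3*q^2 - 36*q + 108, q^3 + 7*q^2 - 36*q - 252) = q^2 - 36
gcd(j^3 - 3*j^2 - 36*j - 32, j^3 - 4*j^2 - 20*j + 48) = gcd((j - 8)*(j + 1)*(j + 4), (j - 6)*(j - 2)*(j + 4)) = j + 4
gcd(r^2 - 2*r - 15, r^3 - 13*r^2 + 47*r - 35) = r - 5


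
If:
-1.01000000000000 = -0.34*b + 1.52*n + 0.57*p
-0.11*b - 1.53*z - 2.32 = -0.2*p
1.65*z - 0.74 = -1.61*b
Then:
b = 0.459627329192547 - 1.02484472049689*z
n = -2.88661735861393*z - 5.00646044458974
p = 7.08633540372671*z + 11.8527950310559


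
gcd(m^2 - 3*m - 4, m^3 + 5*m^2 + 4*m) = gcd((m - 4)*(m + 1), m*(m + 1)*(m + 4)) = m + 1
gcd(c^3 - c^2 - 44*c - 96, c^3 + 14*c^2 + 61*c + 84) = c^2 + 7*c + 12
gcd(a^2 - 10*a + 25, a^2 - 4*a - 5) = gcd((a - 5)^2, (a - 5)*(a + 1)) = a - 5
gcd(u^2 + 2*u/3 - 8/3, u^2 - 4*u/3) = u - 4/3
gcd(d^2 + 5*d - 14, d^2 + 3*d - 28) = d + 7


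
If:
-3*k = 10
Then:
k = -10/3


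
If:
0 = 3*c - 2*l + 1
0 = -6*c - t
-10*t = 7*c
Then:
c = 0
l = 1/2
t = 0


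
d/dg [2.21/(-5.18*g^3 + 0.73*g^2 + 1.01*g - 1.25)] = (34.3434*g^2 - 3.2266*g - 2.2321)/(5.18*g^3 - 0.73*g^2 - 1.01*g + 1.25)^2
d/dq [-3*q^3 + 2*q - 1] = 2 - 9*q^2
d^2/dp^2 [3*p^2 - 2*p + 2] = 6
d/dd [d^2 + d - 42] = 2*d + 1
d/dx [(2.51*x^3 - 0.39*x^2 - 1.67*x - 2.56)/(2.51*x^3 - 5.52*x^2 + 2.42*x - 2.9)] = (-12.8763*x^4 + 20.5318*x^3 - 12.7224*x^2 - 26.0004*x + 11.0382)/(6.3001*x^6 - 27.7104*x^5 + 42.6188*x^4 - 41.2748*x^3 + 37.8724*x^2 - 14.036*x + 8.41)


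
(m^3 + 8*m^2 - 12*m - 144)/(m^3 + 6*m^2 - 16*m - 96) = (m + 6)/(m + 4)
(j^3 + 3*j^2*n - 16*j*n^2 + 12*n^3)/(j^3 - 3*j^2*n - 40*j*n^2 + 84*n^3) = (j - n)/(j - 7*n)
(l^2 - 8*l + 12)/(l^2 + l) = (l^2 - 8*l + 12)/(l*(l + 1))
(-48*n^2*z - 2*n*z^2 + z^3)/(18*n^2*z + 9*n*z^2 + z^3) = (-8*n + z)/(3*n + z)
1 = 1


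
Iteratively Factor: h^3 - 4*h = (h)*(h^2 - 4) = h*(h + 2)*(h - 2)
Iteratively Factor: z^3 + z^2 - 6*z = (z - 2)*(z^2 + 3*z) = z*(z - 2)*(z + 3)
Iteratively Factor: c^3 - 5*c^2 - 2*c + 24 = (c - 4)*(c^2 - c - 6) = (c - 4)*(c - 3)*(c + 2)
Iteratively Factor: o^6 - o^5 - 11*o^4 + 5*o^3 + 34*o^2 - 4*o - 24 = (o - 3)*(o^5 + 2*o^4 - 5*o^3 - 10*o^2 + 4*o + 8) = (o - 3)*(o + 1)*(o^4 + o^3 - 6*o^2 - 4*o + 8) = (o - 3)*(o - 1)*(o + 1)*(o^3 + 2*o^2 - 4*o - 8) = (o - 3)*(o - 2)*(o - 1)*(o + 1)*(o^2 + 4*o + 4) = (o - 3)*(o - 2)*(o - 1)*(o + 1)*(o + 2)*(o + 2)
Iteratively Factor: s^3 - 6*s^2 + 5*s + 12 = (s - 4)*(s^2 - 2*s - 3) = (s - 4)*(s + 1)*(s - 3)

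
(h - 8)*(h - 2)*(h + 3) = h^3 - 7*h^2 - 14*h + 48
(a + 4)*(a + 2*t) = a^2 + 2*a*t + 4*a + 8*t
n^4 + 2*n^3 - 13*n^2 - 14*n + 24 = (n - 3)*(n - 1)*(n + 2)*(n + 4)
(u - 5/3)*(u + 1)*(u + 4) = u^3 + 10*u^2/3 - 13*u/3 - 20/3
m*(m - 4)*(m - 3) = m^3 - 7*m^2 + 12*m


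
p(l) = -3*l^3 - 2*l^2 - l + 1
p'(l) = -9*l^2 - 4*l - 1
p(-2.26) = 27.67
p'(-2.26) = -37.93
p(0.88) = -3.47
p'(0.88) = -11.49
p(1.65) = -19.57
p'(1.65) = -32.10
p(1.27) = -9.64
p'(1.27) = -20.60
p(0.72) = -1.88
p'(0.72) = -8.55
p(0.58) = -0.84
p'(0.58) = -6.35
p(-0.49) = 1.36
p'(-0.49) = -1.20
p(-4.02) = 167.59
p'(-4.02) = -130.36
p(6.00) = -725.00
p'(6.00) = -349.00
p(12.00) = -5483.00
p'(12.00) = -1345.00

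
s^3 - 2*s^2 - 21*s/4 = s*(s - 7/2)*(s + 3/2)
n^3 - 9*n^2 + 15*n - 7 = (n - 7)*(n - 1)^2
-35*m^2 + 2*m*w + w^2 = (-5*m + w)*(7*m + w)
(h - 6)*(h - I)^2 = h^3 - 6*h^2 - 2*I*h^2 - h + 12*I*h + 6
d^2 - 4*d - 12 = (d - 6)*(d + 2)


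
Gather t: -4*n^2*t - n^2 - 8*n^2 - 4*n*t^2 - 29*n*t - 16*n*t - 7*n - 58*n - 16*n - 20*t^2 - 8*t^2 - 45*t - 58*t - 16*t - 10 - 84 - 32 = -9*n^2 - 81*n + t^2*(-4*n - 28) + t*(-4*n^2 - 45*n - 119) - 126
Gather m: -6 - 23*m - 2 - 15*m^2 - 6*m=-15*m^2 - 29*m - 8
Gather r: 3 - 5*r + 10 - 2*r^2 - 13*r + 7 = -2*r^2 - 18*r + 20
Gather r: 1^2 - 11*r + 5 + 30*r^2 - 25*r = 30*r^2 - 36*r + 6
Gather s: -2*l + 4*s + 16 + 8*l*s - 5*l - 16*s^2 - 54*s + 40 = -7*l - 16*s^2 + s*(8*l - 50) + 56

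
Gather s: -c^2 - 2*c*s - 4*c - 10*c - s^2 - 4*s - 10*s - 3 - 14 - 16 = -c^2 - 14*c - s^2 + s*(-2*c - 14) - 33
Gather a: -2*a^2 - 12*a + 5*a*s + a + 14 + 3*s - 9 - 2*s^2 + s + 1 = -2*a^2 + a*(5*s - 11) - 2*s^2 + 4*s + 6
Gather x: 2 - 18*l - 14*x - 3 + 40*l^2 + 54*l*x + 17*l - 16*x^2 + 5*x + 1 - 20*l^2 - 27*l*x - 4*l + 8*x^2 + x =20*l^2 - 5*l - 8*x^2 + x*(27*l - 8)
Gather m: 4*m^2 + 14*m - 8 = 4*m^2 + 14*m - 8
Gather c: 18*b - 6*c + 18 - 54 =18*b - 6*c - 36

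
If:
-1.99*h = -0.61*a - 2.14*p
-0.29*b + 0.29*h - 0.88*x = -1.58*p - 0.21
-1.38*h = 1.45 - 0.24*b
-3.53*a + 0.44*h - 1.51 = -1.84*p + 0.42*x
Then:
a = -3.10740390544707*x - 5.32630900993491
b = -32.5559782704449*x - 47.6495488670288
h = -5.66190926442519*x - 9.33760270151226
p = -4.3792911466745*x - 7.16485087848089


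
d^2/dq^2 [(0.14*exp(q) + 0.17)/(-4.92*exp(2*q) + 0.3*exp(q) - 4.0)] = (-3.388896*exp(4*q) - 16.666992*exp(3*q) + 17.28396*exp(2*q) + 13.1991*exp(q) - 2.444)*exp(q)/(119.095488*exp(6*q) - 21.78576*exp(5*q) + 291.8052*exp(4*q) - 35.451*exp(3*q) + 237.24*exp(2*q) - 14.4*exp(q) + 64.0)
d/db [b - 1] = 1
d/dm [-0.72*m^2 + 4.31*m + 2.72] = 4.31 - 1.44*m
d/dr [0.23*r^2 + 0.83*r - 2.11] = 0.46*r + 0.83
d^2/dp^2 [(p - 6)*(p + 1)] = 2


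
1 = 1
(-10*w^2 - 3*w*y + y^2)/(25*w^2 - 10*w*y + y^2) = (2*w + y)/(-5*w + y)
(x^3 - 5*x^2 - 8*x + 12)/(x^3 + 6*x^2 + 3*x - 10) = (x - 6)/(x + 5)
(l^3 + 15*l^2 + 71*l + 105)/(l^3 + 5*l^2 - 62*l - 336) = (l^2 + 8*l + 15)/(l^2 - 2*l - 48)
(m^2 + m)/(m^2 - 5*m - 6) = m/(m - 6)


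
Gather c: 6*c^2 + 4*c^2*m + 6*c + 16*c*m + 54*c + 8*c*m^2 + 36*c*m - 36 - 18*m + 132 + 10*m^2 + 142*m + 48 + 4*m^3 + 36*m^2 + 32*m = c^2*(4*m + 6) + c*(8*m^2 + 52*m + 60) + 4*m^3 + 46*m^2 + 156*m + 144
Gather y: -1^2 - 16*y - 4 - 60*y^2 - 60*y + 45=-60*y^2 - 76*y + 40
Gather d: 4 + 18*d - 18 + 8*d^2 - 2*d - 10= 8*d^2 + 16*d - 24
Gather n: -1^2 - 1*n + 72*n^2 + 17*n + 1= 72*n^2 + 16*n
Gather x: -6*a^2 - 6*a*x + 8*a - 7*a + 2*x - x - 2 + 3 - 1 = -6*a^2 + a + x*(1 - 6*a)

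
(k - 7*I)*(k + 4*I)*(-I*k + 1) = -I*k^3 - 2*k^2 - 31*I*k + 28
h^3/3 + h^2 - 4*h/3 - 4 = (h/3 + 1)*(h - 2)*(h + 2)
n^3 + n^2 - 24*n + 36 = (n - 3)*(n - 2)*(n + 6)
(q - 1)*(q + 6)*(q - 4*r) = q^3 - 4*q^2*r + 5*q^2 - 20*q*r - 6*q + 24*r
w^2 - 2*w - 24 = (w - 6)*(w + 4)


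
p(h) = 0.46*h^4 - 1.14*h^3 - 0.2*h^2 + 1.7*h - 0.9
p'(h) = 1.84*h^3 - 3.42*h^2 - 0.4*h + 1.7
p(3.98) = 46.25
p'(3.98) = 61.94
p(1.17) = -0.15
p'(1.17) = -0.50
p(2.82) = 5.83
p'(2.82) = 14.64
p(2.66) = 3.78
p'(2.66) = 11.07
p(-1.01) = -1.17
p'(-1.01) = -3.28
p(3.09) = 10.75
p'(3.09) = 22.10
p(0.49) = -0.22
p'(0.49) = 0.90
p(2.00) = -0.06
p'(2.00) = 1.94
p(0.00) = -0.90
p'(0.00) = 1.70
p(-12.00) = 11458.38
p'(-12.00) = -3665.50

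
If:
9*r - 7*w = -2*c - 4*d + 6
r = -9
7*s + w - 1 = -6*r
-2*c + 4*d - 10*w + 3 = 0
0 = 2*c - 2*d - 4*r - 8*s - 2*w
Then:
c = 1689/74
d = 709/74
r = -9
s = 293/37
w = -16/37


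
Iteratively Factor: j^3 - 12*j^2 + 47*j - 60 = (j - 5)*(j^2 - 7*j + 12) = (j - 5)*(j - 4)*(j - 3)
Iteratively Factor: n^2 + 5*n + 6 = (n + 3)*(n + 2)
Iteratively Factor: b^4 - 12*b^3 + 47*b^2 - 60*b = (b - 5)*(b^3 - 7*b^2 + 12*b) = (b - 5)*(b - 4)*(b^2 - 3*b) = b*(b - 5)*(b - 4)*(b - 3)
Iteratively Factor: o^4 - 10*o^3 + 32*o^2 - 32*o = (o)*(o^3 - 10*o^2 + 32*o - 32) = o*(o - 4)*(o^2 - 6*o + 8) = o*(o - 4)^2*(o - 2)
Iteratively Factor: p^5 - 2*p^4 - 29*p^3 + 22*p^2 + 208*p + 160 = (p - 5)*(p^4 + 3*p^3 - 14*p^2 - 48*p - 32) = (p - 5)*(p + 4)*(p^3 - p^2 - 10*p - 8) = (p - 5)*(p - 4)*(p + 4)*(p^2 + 3*p + 2) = (p - 5)*(p - 4)*(p + 1)*(p + 4)*(p + 2)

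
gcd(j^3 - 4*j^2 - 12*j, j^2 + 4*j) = j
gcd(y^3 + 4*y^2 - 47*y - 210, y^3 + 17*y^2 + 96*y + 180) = y^2 + 11*y + 30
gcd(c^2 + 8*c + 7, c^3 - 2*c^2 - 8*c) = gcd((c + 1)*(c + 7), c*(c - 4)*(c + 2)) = 1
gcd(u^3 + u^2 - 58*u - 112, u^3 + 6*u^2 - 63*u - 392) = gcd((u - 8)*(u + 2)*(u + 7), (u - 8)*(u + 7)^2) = u^2 - u - 56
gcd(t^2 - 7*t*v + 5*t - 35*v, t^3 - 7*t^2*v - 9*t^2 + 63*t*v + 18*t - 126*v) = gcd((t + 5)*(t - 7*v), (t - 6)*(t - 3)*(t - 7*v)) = t - 7*v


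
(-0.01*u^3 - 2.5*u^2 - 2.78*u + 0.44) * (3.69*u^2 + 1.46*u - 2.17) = -0.0369*u^5 - 9.2396*u^4 - 13.8865*u^3 + 2.9898*u^2 + 6.675*u - 0.9548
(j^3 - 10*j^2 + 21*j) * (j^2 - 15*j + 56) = j^5 - 25*j^4 + 227*j^3 - 875*j^2 + 1176*j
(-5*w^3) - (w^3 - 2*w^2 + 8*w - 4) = -6*w^3 + 2*w^2 - 8*w + 4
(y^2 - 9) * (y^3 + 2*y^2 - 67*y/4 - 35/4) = y^5 + 2*y^4 - 103*y^3/4 - 107*y^2/4 + 603*y/4 + 315/4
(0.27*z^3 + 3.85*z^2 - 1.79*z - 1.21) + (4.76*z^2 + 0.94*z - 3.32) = 0.27*z^3 + 8.61*z^2 - 0.85*z - 4.53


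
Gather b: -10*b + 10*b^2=10*b^2 - 10*b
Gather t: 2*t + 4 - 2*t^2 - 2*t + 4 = 8 - 2*t^2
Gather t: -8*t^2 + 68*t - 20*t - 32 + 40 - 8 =-8*t^2 + 48*t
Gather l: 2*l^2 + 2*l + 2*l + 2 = 2*l^2 + 4*l + 2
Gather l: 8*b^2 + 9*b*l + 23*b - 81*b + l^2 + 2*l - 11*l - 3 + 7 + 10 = 8*b^2 - 58*b + l^2 + l*(9*b - 9) + 14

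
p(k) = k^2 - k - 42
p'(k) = 2*k - 1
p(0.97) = -42.03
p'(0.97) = 0.94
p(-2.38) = -33.96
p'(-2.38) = -5.76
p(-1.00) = -40.00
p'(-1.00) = -3.00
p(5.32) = -19.02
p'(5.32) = 9.64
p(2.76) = -37.14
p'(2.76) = 4.52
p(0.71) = -42.21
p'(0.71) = 0.42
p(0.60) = -42.24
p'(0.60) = 0.20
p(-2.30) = -34.41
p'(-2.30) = -5.60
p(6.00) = -12.00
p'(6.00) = 11.00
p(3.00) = -36.00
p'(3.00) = 5.00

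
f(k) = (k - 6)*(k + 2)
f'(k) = 2*k - 4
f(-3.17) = 10.73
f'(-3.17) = -10.34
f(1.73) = -15.93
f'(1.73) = -0.54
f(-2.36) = 3.01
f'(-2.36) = -8.72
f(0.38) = -13.38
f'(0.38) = -3.24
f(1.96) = -16.00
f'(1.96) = -0.08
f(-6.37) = 54.06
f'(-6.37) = -16.74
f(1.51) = -15.76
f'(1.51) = -0.98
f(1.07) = -15.14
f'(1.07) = -1.86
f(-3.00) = 9.00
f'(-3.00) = -10.00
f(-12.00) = 180.00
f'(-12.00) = -28.00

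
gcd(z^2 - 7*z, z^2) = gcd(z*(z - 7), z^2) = z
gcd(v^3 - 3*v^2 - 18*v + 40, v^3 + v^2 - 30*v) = v - 5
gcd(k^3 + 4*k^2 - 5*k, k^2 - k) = k^2 - k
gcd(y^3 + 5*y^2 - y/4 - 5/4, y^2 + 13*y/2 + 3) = y + 1/2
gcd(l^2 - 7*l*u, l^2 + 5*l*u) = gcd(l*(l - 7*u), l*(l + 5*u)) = l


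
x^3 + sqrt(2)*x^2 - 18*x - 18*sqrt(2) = (x - 3*sqrt(2))*(x + sqrt(2))*(x + 3*sqrt(2))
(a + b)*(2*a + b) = 2*a^2 + 3*a*b + b^2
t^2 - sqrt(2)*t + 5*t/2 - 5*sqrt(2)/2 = (t + 5/2)*(t - sqrt(2))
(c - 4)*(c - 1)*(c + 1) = c^3 - 4*c^2 - c + 4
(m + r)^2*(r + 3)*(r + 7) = m^2*r^2 + 10*m^2*r + 21*m^2 + 2*m*r^3 + 20*m*r^2 + 42*m*r + r^4 + 10*r^3 + 21*r^2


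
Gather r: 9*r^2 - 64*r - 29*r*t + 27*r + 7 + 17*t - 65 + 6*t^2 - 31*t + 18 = 9*r^2 + r*(-29*t - 37) + 6*t^2 - 14*t - 40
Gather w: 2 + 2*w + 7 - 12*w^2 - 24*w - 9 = -12*w^2 - 22*w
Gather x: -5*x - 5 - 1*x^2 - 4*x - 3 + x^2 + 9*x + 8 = 0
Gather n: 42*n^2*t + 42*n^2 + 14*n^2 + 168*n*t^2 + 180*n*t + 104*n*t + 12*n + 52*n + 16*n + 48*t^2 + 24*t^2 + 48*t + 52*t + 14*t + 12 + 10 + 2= n^2*(42*t + 56) + n*(168*t^2 + 284*t + 80) + 72*t^2 + 114*t + 24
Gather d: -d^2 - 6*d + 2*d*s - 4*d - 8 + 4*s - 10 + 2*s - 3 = -d^2 + d*(2*s - 10) + 6*s - 21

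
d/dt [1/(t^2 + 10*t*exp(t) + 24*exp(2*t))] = 2*(-5*t*exp(t) - t - 24*exp(2*t) - 5*exp(t))/(t^2 + 10*t*exp(t) + 24*exp(2*t))^2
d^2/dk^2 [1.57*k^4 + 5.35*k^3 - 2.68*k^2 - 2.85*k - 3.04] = 18.84*k^2 + 32.1*k - 5.36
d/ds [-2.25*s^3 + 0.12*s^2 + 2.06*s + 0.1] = -6.75*s^2 + 0.24*s + 2.06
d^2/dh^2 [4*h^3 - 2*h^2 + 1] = 24*h - 4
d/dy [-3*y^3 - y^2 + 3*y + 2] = -9*y^2 - 2*y + 3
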